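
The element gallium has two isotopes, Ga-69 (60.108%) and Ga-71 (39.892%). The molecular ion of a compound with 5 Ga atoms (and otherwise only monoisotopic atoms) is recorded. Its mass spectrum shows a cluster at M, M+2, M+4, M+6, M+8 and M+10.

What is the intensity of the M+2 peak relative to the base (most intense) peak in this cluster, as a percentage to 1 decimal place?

75.3%

Term probabilities: M 0.0785, M+2 0.2604, M+4 0.3456, M+6 0.2294, M+8 0.0761, M+10 0.0101. Base peak = M+4.
P(M+4) = C(5,2) × 0.60108^3 × 0.39892^2 = 10 × 0.2171685 × 0.15913717 = 0.345596 (base)
P(M+2) = C(5,1) × 0.60108^4 × 0.39892^1 = 5 × 0.13053564 × 0.39892 = 0.260366
Relative intensity = 0.260366 / 0.345596 × 100 = 75.3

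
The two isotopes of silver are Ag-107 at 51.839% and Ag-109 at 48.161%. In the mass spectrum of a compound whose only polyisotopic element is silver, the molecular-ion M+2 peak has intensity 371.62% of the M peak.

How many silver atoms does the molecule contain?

4

With n Ag atoms, P(M+2)/P(M) = C(n,1)·p^(n−1)q / p^n = n·q/p = n · 0.48161/0.51839.
n = 3.7162 × 0.51839/0.48161 = 4.00 ≈ 4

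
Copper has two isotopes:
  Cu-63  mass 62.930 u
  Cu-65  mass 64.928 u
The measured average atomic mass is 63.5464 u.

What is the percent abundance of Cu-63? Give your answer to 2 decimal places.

With x = fraction of Cu-63 (so Cu-65 is 1 − x):
62.930·x + 64.928·(1 − x) = 63.5464
(62.930 − 64.928)·x = 63.5464 − 64.928
x = -1.3816 / -1.998 = 0.69149 → 69.15% Cu-63, 30.85% Cu-65.

69.15%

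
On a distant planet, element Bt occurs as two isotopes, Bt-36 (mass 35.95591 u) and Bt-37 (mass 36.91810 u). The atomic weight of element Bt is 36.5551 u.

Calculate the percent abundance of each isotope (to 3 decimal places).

With x = fraction of Bt-36 (so Bt-37 is 1 − x):
35.95591·x + 36.91810·(1 − x) = 36.5551
(35.95591 − 36.91810)·x = 36.5551 − 36.91810
x = -0.36300 / -0.96219 = 0.37726 → 37.726% Bt-36, 62.274% Bt-37.

Bt-36: 37.726%, Bt-37: 62.274%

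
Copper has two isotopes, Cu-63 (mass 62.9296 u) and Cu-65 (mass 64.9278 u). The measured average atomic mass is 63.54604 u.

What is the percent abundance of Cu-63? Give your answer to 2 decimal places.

69.15%

Let x be the fractional abundance of Cu-63; then Cu-65 has abundance 1 − x.
62.9296·x + 64.9278·(1 − x) = 63.54604
(62.9296 − 64.9278)·x = 63.54604 − 64.9278
x = -1.38176 / -1.9982 = 0.69150 → 69.15% Cu-63, 30.85% Cu-65.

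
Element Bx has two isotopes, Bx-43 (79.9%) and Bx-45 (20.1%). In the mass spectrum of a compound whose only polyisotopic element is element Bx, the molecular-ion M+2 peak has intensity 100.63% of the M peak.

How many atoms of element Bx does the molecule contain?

For n independent Bx atoms, I(M+2)/I(M) = n · (abundance Bx-45) / (abundance Bx-43) = n · 0.201/0.799.
n = 1.0063 × 0.799/0.201 = 4.00 ≈ 4

4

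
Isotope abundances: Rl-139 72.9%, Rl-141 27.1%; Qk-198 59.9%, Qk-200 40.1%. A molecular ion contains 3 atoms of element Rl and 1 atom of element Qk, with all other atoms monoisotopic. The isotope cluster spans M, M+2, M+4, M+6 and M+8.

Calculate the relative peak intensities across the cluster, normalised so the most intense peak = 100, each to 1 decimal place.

Element Rl pattern (n=3): 0.38742049 : 0.43206153 : 0.16061547 : 0.01990251
Element Qk pattern (n=1): 0.5990 : 0.4010
Convolve the two distributions (both contribute in 2-u steps):
  M: 0.38742049×0.5990 = 0.232065
  M+2: 0.38742049×0.4010 + 0.43206153×0.5990 = 0.414160
  M+4: 0.43206153×0.4010 + 0.16061547×0.5990 = 0.269465
  M+6: 0.16061547×0.4010 + 0.01990251×0.5990 = 0.076328
  M+8: 0.01990251×0.4010 = 0.007981
Scale to base peak (0.414160) = 100: 56.0 : 100.0 : 65.1 : 18.4 : 1.9

56.0 : 100.0 : 65.1 : 18.4 : 1.9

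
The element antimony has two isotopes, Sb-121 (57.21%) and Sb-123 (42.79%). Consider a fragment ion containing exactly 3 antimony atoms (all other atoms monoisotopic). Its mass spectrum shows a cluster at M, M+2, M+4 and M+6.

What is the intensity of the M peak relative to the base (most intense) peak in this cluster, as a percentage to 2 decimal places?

44.57%

Term probabilities: M 0.1872, M+2 0.4202, M+4 0.3143, M+6 0.0783. Base peak = M+2.
P(M+2) = C(3,1) × 0.5721^2 × 0.4279^1 = 3 × 0.32729841 × 0.4279 = 0.420153 (base)
P(M) = C(3,0) × 0.5721^3 × 0.4279^0 = 1 × 0.18724742 × 1.0000 = 0.187247
Relative intensity = 0.187247 / 0.420153 × 100 = 44.57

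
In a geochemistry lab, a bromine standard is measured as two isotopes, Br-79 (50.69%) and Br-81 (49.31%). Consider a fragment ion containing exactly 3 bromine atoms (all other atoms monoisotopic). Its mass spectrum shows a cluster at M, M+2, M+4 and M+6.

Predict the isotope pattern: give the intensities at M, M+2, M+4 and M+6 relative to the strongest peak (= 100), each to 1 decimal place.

34.3 : 100.0 : 97.3 : 31.5

The 3 Br atoms are independent, so intensities follow the terms of (0.5069 + 0.4931)^3.
P(M) = 0.5069^3 = 0.130247
P(M+2) = 3 × 0.5069^2 × 0.4931^1 = 0.380103
P(M+4) = 3 × 0.5069^1 × 0.4931^2 = 0.369755
P(M+6) = 0.4931^3 = 0.119896
The M+2 peak is largest (0.380103); scaling to 100 gives 34.3 : 100.0 : 97.3 : 31.5.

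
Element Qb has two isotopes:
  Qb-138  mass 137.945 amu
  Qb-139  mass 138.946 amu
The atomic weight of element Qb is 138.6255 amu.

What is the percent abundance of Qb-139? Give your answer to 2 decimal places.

67.98%

Writing the weighted mean with unknown fraction x of Qb-138:
137.945·x + 138.946·(1 − x) = 138.6255
(137.945 − 138.946)·x = 138.6255 − 138.946
x = -0.3205 / -1.001 = 0.32018 → 32.02% Qb-138, 67.98% Qb-139.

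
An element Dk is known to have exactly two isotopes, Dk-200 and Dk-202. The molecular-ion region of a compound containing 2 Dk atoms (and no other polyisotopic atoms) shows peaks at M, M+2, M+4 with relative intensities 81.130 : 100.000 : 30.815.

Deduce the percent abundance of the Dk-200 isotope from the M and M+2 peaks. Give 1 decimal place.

61.9%

If p is the fraction of Dk that is Dk-200, then I(M+2)/I(M) = [C(2,1)·p^1·(1−p)] / p^2 = 2·(1−p)/p = 100.000/81.130 = 1.2326
(1−p)/p = 1.2326/2 = 0.6163  ⇒  p = 1/(1 + 0.6163) = 0.6187
Dk-200: 61.9%, Dk-202: 38.1%.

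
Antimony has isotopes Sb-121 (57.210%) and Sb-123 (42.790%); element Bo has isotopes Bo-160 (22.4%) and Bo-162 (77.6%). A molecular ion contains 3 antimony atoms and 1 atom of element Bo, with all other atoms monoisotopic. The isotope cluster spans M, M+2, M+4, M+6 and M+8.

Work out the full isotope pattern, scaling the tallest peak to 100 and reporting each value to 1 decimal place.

10.6 : 60.4 : 100.0 : 65.9 : 15.3

Antimony pattern (n=3): 0.18724742 : 0.42015297 : 0.3142518 : 0.07834781
Element Bo pattern (n=1): 0.2240 : 0.7760
Convolve the two distributions (both contribute in 2-u steps):
  M: 0.18724742×0.2240 = 0.041943
  M+2: 0.18724742×0.7760 + 0.42015297×0.2240 = 0.239418
  M+4: 0.42015297×0.7760 + 0.3142518×0.2240 = 0.396431
  M+6: 0.3142518×0.7760 + 0.07834781×0.2240 = 0.261409
  M+8: 0.07834781×0.7760 = 0.060798
Scale to base peak (0.396431) = 100: 10.6 : 60.4 : 100.0 : 65.9 : 15.3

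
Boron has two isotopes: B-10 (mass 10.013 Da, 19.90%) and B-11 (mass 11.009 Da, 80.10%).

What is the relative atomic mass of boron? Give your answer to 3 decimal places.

Weight each isotope mass by its fractional abundance: 0.1990 × 10.013 + 0.8010 × 11.009
= 1.9926 + 8.8182 = 10.8108 Da

10.811 Da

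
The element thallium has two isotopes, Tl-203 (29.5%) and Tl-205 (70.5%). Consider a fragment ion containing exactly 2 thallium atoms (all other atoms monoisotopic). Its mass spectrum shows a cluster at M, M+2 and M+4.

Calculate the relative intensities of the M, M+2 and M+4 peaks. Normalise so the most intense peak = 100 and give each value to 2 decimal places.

The 2 Tl atoms are independent, so intensities follow the terms of (0.295 + 0.705)^2.
P(M) = 0.295^2 = 0.087025
P(M+2) = 2 × 0.295^1 × 0.705^1 = 0.415950
P(M+4) = 0.705^2 = 0.497025
The M+4 peak is largest (0.497025); scaling to 100 gives 17.51 : 83.69 : 100.00.

17.51 : 83.69 : 100.00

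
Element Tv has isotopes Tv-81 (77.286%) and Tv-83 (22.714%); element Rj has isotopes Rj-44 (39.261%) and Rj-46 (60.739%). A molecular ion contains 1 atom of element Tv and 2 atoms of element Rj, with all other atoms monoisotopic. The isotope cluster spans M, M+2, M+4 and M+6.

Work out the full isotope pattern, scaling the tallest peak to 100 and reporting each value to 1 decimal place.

Element Tv pattern (n=1): 0.77286 : 0.22714
Element Rj pattern (n=2): 0.15414261 : 0.47693478 : 0.36892261
Convolve the two distributions (both contribute in 2-u steps):
  M: 0.77286×0.15414261 = 0.119131
  M+2: 0.77286×0.47693478 + 0.22714×0.15414261 = 0.403616
  M+4: 0.77286×0.36892261 + 0.22714×0.47693478 = 0.393456
  M+6: 0.22714×0.36892261 = 0.083797
Scale to base peak (0.403616) = 100: 29.5 : 100.0 : 97.5 : 20.8

29.5 : 100.0 : 97.5 : 20.8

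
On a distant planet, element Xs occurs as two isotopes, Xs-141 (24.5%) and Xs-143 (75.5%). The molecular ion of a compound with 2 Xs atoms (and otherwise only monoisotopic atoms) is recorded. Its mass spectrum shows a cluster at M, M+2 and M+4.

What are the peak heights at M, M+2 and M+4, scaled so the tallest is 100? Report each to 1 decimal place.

Expanding (0.245 + 0.755)^2:
P(M) = 0.245^2 = 0.060025
P(M+2) = 2 × 0.245^1 × 0.755^1 = 0.369950
P(M+4) = 0.755^2 = 0.570025
The M+4 peak is largest (0.570025); scaling to 100 gives 10.5 : 64.9 : 100.0.

10.5 : 64.9 : 100.0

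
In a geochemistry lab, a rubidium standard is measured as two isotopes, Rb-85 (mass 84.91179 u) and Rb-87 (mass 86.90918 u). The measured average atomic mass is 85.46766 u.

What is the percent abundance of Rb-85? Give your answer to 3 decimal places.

72.170%

Let x be the fractional abundance of Rb-85; then Rb-87 has abundance 1 − x.
84.91179·x + 86.90918·(1 − x) = 85.46766
(84.91179 − 86.90918)·x = 85.46766 − 86.90918
x = -1.44152 / -1.99739 = 0.72170 → 72.170% Rb-85, 27.830% Rb-87.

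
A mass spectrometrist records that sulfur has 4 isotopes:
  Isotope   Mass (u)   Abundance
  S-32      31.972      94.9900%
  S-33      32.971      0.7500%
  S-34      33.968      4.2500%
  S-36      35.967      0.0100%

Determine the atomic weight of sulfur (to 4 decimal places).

The abundance-weighted mean is 0.949900 × 31.972 + 0.007500 × 32.971 + 0.042500 × 33.968 + 0.000100 × 35.967
= 30.37020 + 0.24728 + 1.44364 + 0.00360 = 32.06472 u

32.0647 u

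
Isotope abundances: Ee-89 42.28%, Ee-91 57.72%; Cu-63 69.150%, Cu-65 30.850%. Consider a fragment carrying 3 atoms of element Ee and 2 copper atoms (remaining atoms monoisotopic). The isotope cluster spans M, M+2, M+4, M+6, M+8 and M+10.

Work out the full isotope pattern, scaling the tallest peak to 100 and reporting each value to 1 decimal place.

Element Ee pattern (n=3): 0.07557966 : 0.30954054 : 0.42257994 : 0.19229986
Copper pattern (n=2): 0.47817225 : 0.4266555 : 0.09517225
Convolve the two distributions (both contribute in 2-u steps):
  M: 0.07557966×0.47817225 = 0.036140
  M+2: 0.07557966×0.4266555 + 0.30954054×0.47817225 = 0.180260
  M+4: 0.07557966×0.09517225 + 0.30954054×0.4266555 + 0.42257994×0.47817225 = 0.341326
  M+6: 0.30954054×0.09517225 + 0.42257994×0.4266555 + 0.19229986×0.47817225 = 0.301708
  M+8: 0.42257994×0.09517225 + 0.19229986×0.4266555 = 0.122264
  M+10: 0.19229986×0.09517225 = 0.018302
Scale to base peak (0.341326) = 100: 10.6 : 52.8 : 100.0 : 88.4 : 35.8 : 5.4

10.6 : 52.8 : 100.0 : 88.4 : 35.8 : 5.4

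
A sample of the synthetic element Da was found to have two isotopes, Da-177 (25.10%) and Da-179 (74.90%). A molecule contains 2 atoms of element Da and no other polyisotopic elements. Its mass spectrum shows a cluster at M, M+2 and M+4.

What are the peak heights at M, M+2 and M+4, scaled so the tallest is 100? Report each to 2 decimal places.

11.23 : 67.02 : 100.00

The 2 Da atoms are independent, so intensities follow the terms of (0.2510 + 0.7490)^2.
P(M) = 0.2510^2 = 0.063001
P(M+2) = 2 × 0.2510^1 × 0.7490^1 = 0.375998
P(M+4) = 0.7490^2 = 0.561001
The M+4 peak is largest (0.561001); scaling to 100 gives 11.23 : 67.02 : 100.00.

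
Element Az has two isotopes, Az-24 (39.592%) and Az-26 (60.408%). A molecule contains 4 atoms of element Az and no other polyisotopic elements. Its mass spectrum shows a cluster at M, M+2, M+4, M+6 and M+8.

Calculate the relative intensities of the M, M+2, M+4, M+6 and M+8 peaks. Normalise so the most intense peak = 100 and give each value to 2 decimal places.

7.04 : 42.96 : 98.31 : 100.00 : 38.14

The 4 Az atoms are independent, so intensities follow the terms of (0.39592 + 0.60408)^4.
P(M) = 0.39592^4 = 0.024571
P(M+2) = 4 × 0.39592^3 × 0.60408^1 = 0.149960
P(M+4) = 6 × 0.39592^2 × 0.60408^2 = 0.343206
P(M+6) = 4 × 0.39592^1 × 0.60408^3 = 0.349101
P(M+8) = 0.60408^4 = 0.133161
The M+6 peak is largest (0.349101); scaling to 100 gives 7.04 : 42.96 : 98.31 : 100.00 : 38.14.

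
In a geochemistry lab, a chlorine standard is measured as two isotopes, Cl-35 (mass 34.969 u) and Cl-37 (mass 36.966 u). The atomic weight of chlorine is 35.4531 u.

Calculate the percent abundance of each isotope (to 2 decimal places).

Cl-35: 75.76%, Cl-37: 24.24%

Let x be the fractional abundance of Cl-35; then Cl-37 has abundance 1 − x.
34.969·x + 36.966·(1 − x) = 35.4531
(34.969 − 36.966)·x = 35.4531 − 36.966
x = -1.5129 / -1.997 = 0.75759 → 75.76% Cl-35, 24.24% Cl-37.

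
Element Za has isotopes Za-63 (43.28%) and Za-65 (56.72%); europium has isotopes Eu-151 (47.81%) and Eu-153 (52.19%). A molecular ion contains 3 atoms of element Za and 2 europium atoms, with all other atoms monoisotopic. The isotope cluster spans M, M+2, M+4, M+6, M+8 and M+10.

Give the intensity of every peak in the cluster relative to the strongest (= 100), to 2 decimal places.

5.50 : 33.63 : 82.09 : 100.00 : 60.79 : 14.75

Element Za pattern (n=3): 0.0810703 : 0.31873663 : 0.41771585 : 0.18247722
Europium pattern (n=2): 0.22857961 : 0.49904078 : 0.27237961
Convolve the two distributions (both contribute in 2-u steps):
  M: 0.0810703×0.22857961 = 0.018531
  M+2: 0.0810703×0.49904078 + 0.31873663×0.22857961 = 0.113314
  M+4: 0.0810703×0.27237961 + 0.31873663×0.49904078 + 0.41771585×0.22857961 = 0.276626
  M+6: 0.31873663×0.27237961 + 0.41771585×0.49904078 + 0.18247722×0.22857961 = 0.336985
  M+8: 0.41771585×0.27237961 + 0.18247722×0.49904078 = 0.204841
  M+10: 0.18247722×0.27237961 = 0.049703
Scale to base peak (0.336985) = 100: 5.50 : 33.63 : 82.09 : 100.00 : 60.79 : 14.75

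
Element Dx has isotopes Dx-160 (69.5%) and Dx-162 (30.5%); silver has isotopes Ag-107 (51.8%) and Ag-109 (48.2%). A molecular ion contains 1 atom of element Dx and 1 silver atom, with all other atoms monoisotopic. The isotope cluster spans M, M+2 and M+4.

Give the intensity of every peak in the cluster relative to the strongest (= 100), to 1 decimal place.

Element Dx pattern (n=1): 0.6950 : 0.3050
Silver pattern (n=1): 0.5180 : 0.4820
Convolve the two distributions (both contribute in 2-u steps):
  M: 0.6950×0.5180 = 0.360010
  M+2: 0.6950×0.4820 + 0.3050×0.5180 = 0.492980
  M+4: 0.3050×0.4820 = 0.147010
Scale to base peak (0.492980) = 100: 73.0 : 100.0 : 29.8

73.0 : 100.0 : 29.8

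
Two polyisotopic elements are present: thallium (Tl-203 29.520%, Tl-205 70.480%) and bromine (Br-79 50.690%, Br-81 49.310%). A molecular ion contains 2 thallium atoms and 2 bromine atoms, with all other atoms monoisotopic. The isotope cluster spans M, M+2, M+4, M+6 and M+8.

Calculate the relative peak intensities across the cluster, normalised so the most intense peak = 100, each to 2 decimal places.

6.27 : 42.17 : 100.00 : 97.94 : 33.85

Thallium pattern (n=2): 0.08714304 : 0.41611392 : 0.49674304
Bromine pattern (n=2): 0.25694761 : 0.49990478 : 0.24314761
Convolve the two distributions (both contribute in 2-u steps):
  M: 0.08714304×0.25694761 = 0.022391
  M+2: 0.08714304×0.49990478 + 0.41611392×0.25694761 = 0.150483
  M+4: 0.08714304×0.24314761 + 0.41611392×0.49990478 + 0.49674304×0.25694761 = 0.356843
  M+6: 0.41611392×0.24314761 + 0.49674304×0.49990478 = 0.349501
  M+8: 0.49674304×0.24314761 = 0.120782
Scale to base peak (0.356843) = 100: 6.27 : 42.17 : 100.00 : 97.94 : 33.85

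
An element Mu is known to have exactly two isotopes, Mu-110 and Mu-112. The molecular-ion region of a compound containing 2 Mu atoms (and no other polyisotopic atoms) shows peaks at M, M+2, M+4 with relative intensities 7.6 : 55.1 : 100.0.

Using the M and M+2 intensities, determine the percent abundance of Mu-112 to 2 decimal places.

78.38%

Write p for the Mu-110 fraction. I(M+2)/I(M) = [C(2,1)·p^1·(1−p)] / p^2 = 2·(1−p)/p = 55.1/7.6 = 7.2500
(1−p)/p = 7.2500/2 = 3.6250  ⇒  p = 1/(1 + 3.6250) = 0.2162
Mu-110: 21.62%, Mu-112: 78.38%.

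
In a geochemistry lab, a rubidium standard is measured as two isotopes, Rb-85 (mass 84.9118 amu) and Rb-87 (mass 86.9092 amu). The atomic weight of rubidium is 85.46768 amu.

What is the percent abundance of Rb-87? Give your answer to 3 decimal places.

With x = fraction of Rb-85 (so Rb-87 is 1 − x):
84.9118·x + 86.9092·(1 − x) = 85.46768
(84.9118 − 86.9092)·x = 85.46768 − 86.9092
x = -1.44152 / -1.9974 = 0.72170 → 72.170% Rb-85, 27.830% Rb-87.

27.830%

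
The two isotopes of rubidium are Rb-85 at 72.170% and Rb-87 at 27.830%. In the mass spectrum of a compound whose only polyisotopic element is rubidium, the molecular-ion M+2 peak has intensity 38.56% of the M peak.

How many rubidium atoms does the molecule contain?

For n independent Rb atoms, I(M+2)/I(M) = n · (abundance Rb-87) / (abundance Rb-85) = n · 0.27830/0.72170.
n = 0.3856 × 0.72170/0.27830 = 1.00 ≈ 1

1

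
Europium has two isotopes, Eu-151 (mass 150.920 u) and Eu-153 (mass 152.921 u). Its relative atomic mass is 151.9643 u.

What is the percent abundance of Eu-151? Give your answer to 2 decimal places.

47.81%

Writing the weighted mean with unknown fraction x of Eu-151:
150.920·x + 152.921·(1 − x) = 151.9643
(150.920 − 152.921)·x = 151.9643 − 152.921
x = -0.9567 / -2.001 = 0.47811 → 47.81% Eu-151, 52.19% Eu-153.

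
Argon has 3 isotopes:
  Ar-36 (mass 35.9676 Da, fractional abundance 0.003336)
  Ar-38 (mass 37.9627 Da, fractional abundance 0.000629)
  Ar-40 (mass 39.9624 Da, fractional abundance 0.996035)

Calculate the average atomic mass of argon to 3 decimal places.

The abundance-weighted mean is 0.003336 × 35.9676 + 0.000629 × 37.9627 + 0.996035 × 39.9624
= 0.11999 + 0.02388 + 39.80395 = 39.94782 Da

39.948 Da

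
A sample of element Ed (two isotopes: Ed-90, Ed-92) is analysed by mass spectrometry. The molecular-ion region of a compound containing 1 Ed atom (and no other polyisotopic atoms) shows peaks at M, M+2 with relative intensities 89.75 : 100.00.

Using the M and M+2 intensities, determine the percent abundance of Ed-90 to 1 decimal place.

If p is the fraction of Ed that is Ed-90, then I(M+2)/I(M) = [C(1,1)·p^0·(1−p)] / p^1 = 1·(1−p)/p = 100.00/89.75 = 1.1142
(1−p)/p = 1.1142/1 = 1.1142  ⇒  p = 1/(1 + 1.1142) = 0.4730
Ed-90: 47.3%, Ed-92: 52.7%.

47.3%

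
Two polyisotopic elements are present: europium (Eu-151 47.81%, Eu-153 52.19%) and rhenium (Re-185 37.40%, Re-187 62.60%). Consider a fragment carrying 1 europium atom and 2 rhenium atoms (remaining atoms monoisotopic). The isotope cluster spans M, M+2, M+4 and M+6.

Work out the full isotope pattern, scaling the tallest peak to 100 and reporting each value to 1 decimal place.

Europium pattern (n=1): 0.4781 : 0.5219
Rhenium pattern (n=2): 0.139876 : 0.468248 : 0.391876
Convolve the two distributions (both contribute in 2-u steps):
  M: 0.4781×0.139876 = 0.066875
  M+2: 0.4781×0.468248 + 0.5219×0.139876 = 0.296871
  M+4: 0.4781×0.391876 + 0.5219×0.468248 = 0.431735
  M+6: 0.5219×0.391876 = 0.204520
Scale to base peak (0.431735) = 100: 15.5 : 68.8 : 100.0 : 47.4

15.5 : 68.8 : 100.0 : 47.4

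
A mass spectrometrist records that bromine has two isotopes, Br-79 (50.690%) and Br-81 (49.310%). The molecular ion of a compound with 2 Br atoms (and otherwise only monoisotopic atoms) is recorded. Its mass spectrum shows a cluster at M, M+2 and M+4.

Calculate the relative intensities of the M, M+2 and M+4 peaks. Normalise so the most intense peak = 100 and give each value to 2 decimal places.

51.40 : 100.00 : 48.64

Each Br atom is independently Br-79 (p = 0.50690) or Br-81 (q = 0.49310); the cluster is the binomial expansion (p + q)^2.
P(M) = 0.50690^2 = 0.256948
P(M+2) = 2 × 0.50690^1 × 0.49310^1 = 0.499905
P(M+4) = 0.49310^2 = 0.243148
The M+2 peak is largest (0.499905); scaling to 100 gives 51.40 : 100.00 : 48.64.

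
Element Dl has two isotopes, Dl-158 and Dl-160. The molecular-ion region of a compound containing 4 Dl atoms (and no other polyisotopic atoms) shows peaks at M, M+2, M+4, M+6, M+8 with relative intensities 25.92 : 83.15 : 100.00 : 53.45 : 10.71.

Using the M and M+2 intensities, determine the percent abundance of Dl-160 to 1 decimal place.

44.5%

Write p for the Dl-158 fraction. I(M+2)/I(M) = [C(4,1)·p^3·(1−p)] / p^4 = 4·(1−p)/p = 83.15/25.92 = 3.2079
(1−p)/p = 3.2079/4 = 0.8020  ⇒  p = 1/(1 + 0.8020) = 0.5549
Dl-158: 55.5%, Dl-160: 44.5%.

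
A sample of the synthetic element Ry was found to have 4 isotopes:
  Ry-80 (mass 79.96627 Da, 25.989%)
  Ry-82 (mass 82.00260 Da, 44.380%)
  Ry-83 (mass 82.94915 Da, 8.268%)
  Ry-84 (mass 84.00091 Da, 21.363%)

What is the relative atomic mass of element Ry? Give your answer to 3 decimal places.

81.979 Da

The abundance-weighted mean is 0.25989 × 79.96627 + 0.44380 × 82.00260 + 0.08268 × 82.94915 + 0.21363 × 84.00091
= 20.782434 + 36.392754 + 6.858236 + 17.945114 = 81.978538 Da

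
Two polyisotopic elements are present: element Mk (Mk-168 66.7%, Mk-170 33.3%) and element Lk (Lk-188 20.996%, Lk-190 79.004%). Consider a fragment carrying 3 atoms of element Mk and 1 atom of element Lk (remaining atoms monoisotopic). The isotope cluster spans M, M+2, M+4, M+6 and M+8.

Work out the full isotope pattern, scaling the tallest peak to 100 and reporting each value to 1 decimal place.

Element Mk pattern (n=3): 0.29674096 : 0.44444411 : 0.22188889 : 0.03692604
Element Lk pattern (n=1): 0.20996 : 0.79004
Convolve the two distributions (both contribute in 2-u steps):
  M: 0.29674096×0.20996 = 0.062304
  M+2: 0.29674096×0.79004 + 0.44444411×0.20996 = 0.327753
  M+4: 0.44444411×0.79004 + 0.22188889×0.20996 = 0.397716
  M+6: 0.22188889×0.79004 + 0.03692604×0.20996 = 0.183054
  M+8: 0.03692604×0.79004 = 0.029173
Scale to base peak (0.397716) = 100: 15.7 : 82.4 : 100.0 : 46.0 : 7.3

15.7 : 82.4 : 100.0 : 46.0 : 7.3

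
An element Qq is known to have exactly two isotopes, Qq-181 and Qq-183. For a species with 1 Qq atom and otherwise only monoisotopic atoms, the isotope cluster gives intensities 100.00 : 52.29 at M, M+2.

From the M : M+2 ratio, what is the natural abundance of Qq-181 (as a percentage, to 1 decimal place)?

Write p for the Qq-181 fraction. I(M+2)/I(M) = [C(1,1)·p^0·(1−p)] / p^1 = 1·(1−p)/p = 52.29/100.00 = 0.5229
(1−p)/p = 0.5229/1 = 0.5229  ⇒  p = 1/(1 + 0.5229) = 0.6566
Qq-181: 65.7%, Qq-183: 34.3%.

65.7%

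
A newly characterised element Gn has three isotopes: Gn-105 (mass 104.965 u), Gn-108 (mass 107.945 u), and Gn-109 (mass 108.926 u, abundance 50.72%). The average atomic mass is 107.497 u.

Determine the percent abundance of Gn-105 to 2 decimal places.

The remaining 49.28% is split between Gn-105 (fraction x) and Gn-108 (fraction 0.4928 − x).
Substituting: 104.965x + 107.945(0.4928 − x) = 52.2497328
(104.965 − 107.945)x = -0.9455632  ⇒  x = 0.31730, y = 0.17550
Gn-105: 31.73%, Gn-108: 17.55%.

31.73%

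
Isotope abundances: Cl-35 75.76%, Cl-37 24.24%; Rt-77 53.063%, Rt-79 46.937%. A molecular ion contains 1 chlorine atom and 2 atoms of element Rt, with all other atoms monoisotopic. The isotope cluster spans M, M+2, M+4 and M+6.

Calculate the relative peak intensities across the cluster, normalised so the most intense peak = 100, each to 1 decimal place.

47.9 : 100.0 : 64.5 : 12.0

Chlorine pattern (n=1): 0.7576 : 0.2424
Element Rt pattern (n=2): 0.2815682 : 0.49812361 : 0.2203082
Convolve the two distributions (both contribute in 2-u steps):
  M: 0.7576×0.2815682 = 0.213316
  M+2: 0.7576×0.49812361 + 0.2424×0.2815682 = 0.445631
  M+4: 0.7576×0.2203082 + 0.2424×0.49812361 = 0.287651
  M+6: 0.2424×0.2203082 = 0.053403
Scale to base peak (0.445631) = 100: 47.9 : 100.0 : 64.5 : 12.0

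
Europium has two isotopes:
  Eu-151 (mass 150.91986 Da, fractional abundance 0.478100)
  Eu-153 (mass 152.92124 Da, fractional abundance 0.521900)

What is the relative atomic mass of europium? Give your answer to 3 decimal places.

151.964 Da

Ar = Σ fᵢ·mᵢ = 0.478100 × 150.91986 + 0.521900 × 152.92124
= 72.154785 + 79.809595 = 151.964380 Da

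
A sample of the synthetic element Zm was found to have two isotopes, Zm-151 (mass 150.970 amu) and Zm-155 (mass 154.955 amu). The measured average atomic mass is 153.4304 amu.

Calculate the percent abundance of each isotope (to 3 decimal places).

Zm-151: 38.258%, Zm-155: 61.742%

Let x be the fractional abundance of Zm-151; then Zm-155 has abundance 1 − x.
150.970·x + 154.955·(1 − x) = 153.4304
(150.970 − 154.955)·x = 153.4304 − 154.955
x = -1.5246 / -3.985 = 0.38258 → 38.258% Zm-151, 61.742% Zm-155.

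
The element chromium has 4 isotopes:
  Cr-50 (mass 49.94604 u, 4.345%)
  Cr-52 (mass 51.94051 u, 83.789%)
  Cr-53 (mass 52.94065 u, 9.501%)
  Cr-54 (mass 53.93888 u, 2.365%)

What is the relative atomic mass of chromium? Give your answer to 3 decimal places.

51.996 u

Ar = Σ fᵢ·mᵢ = 0.04345 × 49.94604 + 0.83789 × 51.94051 + 0.09501 × 52.94065 + 0.02365 × 53.93888
= 2.170155 + 43.520434 + 5.029891 + 1.275655 = 51.996135 u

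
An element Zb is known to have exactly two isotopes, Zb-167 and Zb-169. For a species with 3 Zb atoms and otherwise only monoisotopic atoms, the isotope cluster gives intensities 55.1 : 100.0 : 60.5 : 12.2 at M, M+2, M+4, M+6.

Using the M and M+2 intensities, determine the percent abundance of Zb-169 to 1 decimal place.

If p is the fraction of Zb that is Zb-167, then I(M+2)/I(M) = [C(3,1)·p^2·(1−p)] / p^3 = 3·(1−p)/p = 100.0/55.1 = 1.8149
(1−p)/p = 1.8149/3 = 0.6050  ⇒  p = 1/(1 + 0.6050) = 0.6231
Zb-167: 62.3%, Zb-169: 37.7%.

37.7%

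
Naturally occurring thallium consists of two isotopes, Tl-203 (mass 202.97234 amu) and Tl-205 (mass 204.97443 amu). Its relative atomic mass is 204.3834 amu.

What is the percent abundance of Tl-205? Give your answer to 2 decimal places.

Writing the weighted mean with unknown fraction x of Tl-203:
202.97234·x + 204.97443·(1 − x) = 204.3834
(202.97234 − 204.97443)·x = 204.3834 − 204.97443
x = -0.59103 / -2.00209 = 0.29521 → 29.52% Tl-203, 70.48% Tl-205.

70.48%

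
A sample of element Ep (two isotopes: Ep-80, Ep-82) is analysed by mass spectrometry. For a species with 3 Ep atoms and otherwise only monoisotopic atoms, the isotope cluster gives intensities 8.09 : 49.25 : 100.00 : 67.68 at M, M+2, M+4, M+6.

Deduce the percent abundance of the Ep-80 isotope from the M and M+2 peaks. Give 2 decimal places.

Let p = fractional abundance of Ep-80. I(M+2)/I(M) = [C(3,1)·p^2·(1−p)] / p^3 = 3·(1−p)/p = 49.25/8.09 = 6.0878
(1−p)/p = 6.0878/3 = 2.0293  ⇒  p = 1/(1 + 2.0293) = 0.3301
Ep-80: 33.01%, Ep-82: 66.99%.

33.01%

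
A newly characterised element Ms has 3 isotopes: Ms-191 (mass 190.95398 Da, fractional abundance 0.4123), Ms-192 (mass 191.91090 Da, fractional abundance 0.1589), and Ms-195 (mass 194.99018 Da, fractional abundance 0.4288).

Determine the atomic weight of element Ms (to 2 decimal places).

192.84 Da

Ar = Σ fᵢ·mᵢ = 0.4123 × 190.95398 + 0.1589 × 191.91090 + 0.4288 × 194.99018
= 78.730326 + 30.494642 + 83.611789 = 192.836757 Da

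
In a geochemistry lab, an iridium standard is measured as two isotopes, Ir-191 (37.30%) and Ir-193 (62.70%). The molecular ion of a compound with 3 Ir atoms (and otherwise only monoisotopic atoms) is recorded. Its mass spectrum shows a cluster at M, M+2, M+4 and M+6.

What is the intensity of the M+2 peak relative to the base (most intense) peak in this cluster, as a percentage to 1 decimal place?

59.5%

Binomial terms of (0.3730 + 0.6270)^3: M 0.0519, M+2 0.2617, M+4 0.4399, M+6 0.2465 → M+4 is the base peak.
P(M+4) = C(3,2) × 0.3730^1 × 0.6270^2 = 3 × 0.3730 × 0.393129 = 0.439911 (base)
P(M+2) = C(3,1) × 0.3730^2 × 0.6270^1 = 3 × 0.139129 × 0.6270 = 0.261702
Relative intensity = 0.261702 / 0.439911 × 100 = 59.5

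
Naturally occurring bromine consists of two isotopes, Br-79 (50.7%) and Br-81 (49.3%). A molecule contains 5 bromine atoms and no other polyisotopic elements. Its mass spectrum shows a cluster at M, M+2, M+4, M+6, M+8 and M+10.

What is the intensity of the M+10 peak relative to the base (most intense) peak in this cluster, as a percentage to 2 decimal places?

(0.507 + 0.493)^5 gives M 0.0335, M+2 0.1629, M+4 0.3168, M+6 0.3080, M+8 0.1497, M+10 0.0291; the largest is M+4.
P(M+4) = C(5,2) × 0.507^3 × 0.493^2 = 10 × 0.13032384 × 0.243049 = 0.316751 (base)
P(M+10) = C(5,5) × 0.507^0 × 0.493^5 = 1 × 1.0000 × 0.0291229 = 0.029123
Relative intensity = 0.029123 / 0.316751 × 100 = 9.19

9.19%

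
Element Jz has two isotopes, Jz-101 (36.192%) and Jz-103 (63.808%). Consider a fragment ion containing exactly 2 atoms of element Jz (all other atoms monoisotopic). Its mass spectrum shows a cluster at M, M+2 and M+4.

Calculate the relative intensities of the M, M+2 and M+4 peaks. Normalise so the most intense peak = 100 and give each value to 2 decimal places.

Expanding (0.36192 + 0.63808)^2:
P(M) = 0.36192^2 = 0.130986
P(M+2) = 2 × 0.36192^1 × 0.63808^1 = 0.461868
P(M+4) = 0.63808^2 = 0.407146
The M+2 peak is largest (0.461868); scaling to 100 gives 28.36 : 100.00 : 88.15.

28.36 : 100.00 : 88.15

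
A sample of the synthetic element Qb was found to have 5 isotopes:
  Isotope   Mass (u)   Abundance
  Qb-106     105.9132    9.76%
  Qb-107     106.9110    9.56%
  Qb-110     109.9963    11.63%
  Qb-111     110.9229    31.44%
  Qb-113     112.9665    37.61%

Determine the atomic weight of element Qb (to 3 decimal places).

110.711 u

Ar = Σ fᵢ·mᵢ = 0.0976 × 105.9132 + 0.0956 × 106.9110 + 0.1163 × 109.9963 + 0.3144 × 110.9229 + 0.3761 × 112.9665
= 10.33713 + 10.22069 + 12.79257 + 34.87416 + 42.48670 = 110.71125 u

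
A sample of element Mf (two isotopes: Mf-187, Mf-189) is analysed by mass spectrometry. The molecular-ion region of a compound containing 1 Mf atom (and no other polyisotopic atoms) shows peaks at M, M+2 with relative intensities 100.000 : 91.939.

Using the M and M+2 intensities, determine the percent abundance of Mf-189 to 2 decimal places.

If p is the fraction of Mf that is Mf-187, then I(M+2)/I(M) = [C(1,1)·p^0·(1−p)] / p^1 = 1·(1−p)/p = 91.939/100.000 = 0.9194
(1−p)/p = 0.9194/1 = 0.9194  ⇒  p = 1/(1 + 0.9194) = 0.5210
Mf-187: 52.10%, Mf-189: 47.90%.

47.90%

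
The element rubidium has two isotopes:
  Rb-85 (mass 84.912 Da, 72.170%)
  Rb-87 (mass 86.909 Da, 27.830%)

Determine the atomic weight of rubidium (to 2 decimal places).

Ar = Σ fᵢ·mᵢ = 0.72170 × 84.912 + 0.27830 × 86.909
= 61.2810 + 24.1868 = 85.4678 Da

85.47 Da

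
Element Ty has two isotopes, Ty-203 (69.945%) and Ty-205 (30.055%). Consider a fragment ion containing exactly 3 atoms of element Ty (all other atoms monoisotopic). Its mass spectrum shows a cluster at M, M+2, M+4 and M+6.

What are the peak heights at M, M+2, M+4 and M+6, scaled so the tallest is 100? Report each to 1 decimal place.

The 3 Ty atoms are independent, so intensities follow the terms of (0.69945 + 0.30055)^3.
P(M) = 0.69945^3 = 0.342192
P(M+2) = 3 × 0.69945^2 × 0.30055^1 = 0.441115
P(M+4) = 3 × 0.69945^1 × 0.30055^2 = 0.189545
P(M+6) = 0.30055^3 = 0.027149
The M+2 peak is largest (0.441115); scaling to 100 gives 77.6 : 100.0 : 43.0 : 6.2.

77.6 : 100.0 : 43.0 : 6.2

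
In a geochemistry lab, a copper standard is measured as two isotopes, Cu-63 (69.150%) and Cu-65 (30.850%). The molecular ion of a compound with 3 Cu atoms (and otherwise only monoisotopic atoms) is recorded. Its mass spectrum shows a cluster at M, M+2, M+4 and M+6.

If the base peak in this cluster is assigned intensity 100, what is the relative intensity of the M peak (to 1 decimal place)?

74.7

(0.69150 + 0.30850)^3 gives M 0.3307, M+2 0.4425, M+4 0.1974, M+6 0.0294; the largest is M+2.
P(M+2) = C(3,1) × 0.69150^2 × 0.30850^1 = 3 × 0.47817225 × 0.3085 = 0.442548 (base)
P(M) = C(3,0) × 0.69150^3 × 0.30850^0 = 1 × 0.33065611 × 1.0000 = 0.330656
Relative intensity = 0.330656 / 0.442548 × 100 = 74.7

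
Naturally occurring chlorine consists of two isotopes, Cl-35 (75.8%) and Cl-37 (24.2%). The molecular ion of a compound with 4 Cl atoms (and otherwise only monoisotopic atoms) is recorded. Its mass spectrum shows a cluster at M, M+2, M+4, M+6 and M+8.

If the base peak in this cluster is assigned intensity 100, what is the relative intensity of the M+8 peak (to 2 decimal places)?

0.81

Binomial terms of (0.758 + 0.242)^4: M 0.3301, M+2 0.4216, M+4 0.2019, M+6 0.0430, M+8 0.0034 → M+2 is the base peak.
P(M+2) = C(4,1) × 0.758^3 × 0.242^1 = 4 × 0.43551951 × 0.2420 = 0.421583 (base)
P(M+8) = C(4,4) × 0.758^0 × 0.242^4 = 1 × 1.0000 × 0.00342974 = 0.003430
Relative intensity = 0.003430 / 0.421583 × 100 = 0.81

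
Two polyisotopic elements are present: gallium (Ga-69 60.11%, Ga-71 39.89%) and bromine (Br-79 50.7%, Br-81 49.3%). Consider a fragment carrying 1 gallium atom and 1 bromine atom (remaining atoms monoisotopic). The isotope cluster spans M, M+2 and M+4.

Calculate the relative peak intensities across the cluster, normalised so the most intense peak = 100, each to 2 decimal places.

61.12 : 100.00 : 39.44

Gallium pattern (n=1): 0.6011 : 0.3989
Bromine pattern (n=1): 0.5070 : 0.4930
Convolve the two distributions (both contribute in 2-u steps):
  M: 0.6011×0.5070 = 0.304758
  M+2: 0.6011×0.4930 + 0.3989×0.5070 = 0.498585
  M+4: 0.3989×0.4930 = 0.196658
Scale to base peak (0.498585) = 100: 61.12 : 100.00 : 39.44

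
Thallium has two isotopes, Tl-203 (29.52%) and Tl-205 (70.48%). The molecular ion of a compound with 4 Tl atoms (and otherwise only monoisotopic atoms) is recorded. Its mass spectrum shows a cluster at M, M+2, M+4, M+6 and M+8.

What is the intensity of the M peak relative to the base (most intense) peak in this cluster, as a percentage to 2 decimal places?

(0.2952 + 0.7048)^4 gives M 0.0076, M+2 0.0725, M+4 0.2597, M+6 0.4134, M+8 0.2468; the largest is M+6.
P(M+6) = C(4,3) × 0.2952^1 × 0.7048^3 = 4 × 0.2952 × 0.35010449 = 0.413403 (base)
P(M) = C(4,0) × 0.2952^4 × 0.7048^0 = 1 × 0.00759391 × 1.0000 = 0.007594
Relative intensity = 0.007594 / 0.413403 × 100 = 1.84

1.84%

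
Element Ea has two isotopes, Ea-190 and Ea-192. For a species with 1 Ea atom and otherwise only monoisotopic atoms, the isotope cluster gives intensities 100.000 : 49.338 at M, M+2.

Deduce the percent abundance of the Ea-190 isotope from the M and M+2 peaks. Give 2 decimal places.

66.96%

Write p for the Ea-190 fraction. I(M+2)/I(M) = [C(1,1)·p^0·(1−p)] / p^1 = 1·(1−p)/p = 49.338/100.000 = 0.4934
(1−p)/p = 0.4934/1 = 0.4934  ⇒  p = 1/(1 + 0.4934) = 0.6696
Ea-190: 66.96%, Ea-192: 33.04%.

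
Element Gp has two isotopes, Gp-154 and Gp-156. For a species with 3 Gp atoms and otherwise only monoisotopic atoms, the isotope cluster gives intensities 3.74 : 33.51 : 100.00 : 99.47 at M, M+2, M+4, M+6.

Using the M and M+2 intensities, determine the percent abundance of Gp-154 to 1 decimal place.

If p is the fraction of Gp that is Gp-154, then I(M+2)/I(M) = [C(3,1)·p^2·(1−p)] / p^3 = 3·(1−p)/p = 33.51/3.74 = 8.9599
(1−p)/p = 8.9599/3 = 2.9866  ⇒  p = 1/(1 + 2.9866) = 0.2508
Gp-154: 25.1%, Gp-156: 74.9%.

25.1%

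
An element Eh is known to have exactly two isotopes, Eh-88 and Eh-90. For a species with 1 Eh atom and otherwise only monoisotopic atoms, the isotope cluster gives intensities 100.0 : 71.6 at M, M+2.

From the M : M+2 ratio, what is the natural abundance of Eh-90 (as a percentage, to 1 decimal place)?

Write p for the Eh-88 fraction. I(M+2)/I(M) = [C(1,1)·p^0·(1−p)] / p^1 = 1·(1−p)/p = 71.6/100.0 = 0.7160
(1−p)/p = 0.7160/1 = 0.7160  ⇒  p = 1/(1 + 0.7160) = 0.5828
Eh-88: 58.3%, Eh-90: 41.7%.

41.7%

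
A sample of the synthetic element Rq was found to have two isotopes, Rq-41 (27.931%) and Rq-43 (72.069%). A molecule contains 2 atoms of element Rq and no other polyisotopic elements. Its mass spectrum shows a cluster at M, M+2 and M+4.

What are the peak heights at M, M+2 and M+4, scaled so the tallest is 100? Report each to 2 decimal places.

15.02 : 77.51 : 100.00

Each Rq atom is independently Rq-41 (p = 0.27931) or Rq-43 (q = 0.72069); the cluster is the binomial expansion (p + q)^2.
P(M) = 0.27931^2 = 0.078014
P(M+2) = 2 × 0.27931^1 × 0.72069^1 = 0.402592
P(M+4) = 0.72069^2 = 0.519394
The M+4 peak is largest (0.519394); scaling to 100 gives 15.02 : 77.51 : 100.00.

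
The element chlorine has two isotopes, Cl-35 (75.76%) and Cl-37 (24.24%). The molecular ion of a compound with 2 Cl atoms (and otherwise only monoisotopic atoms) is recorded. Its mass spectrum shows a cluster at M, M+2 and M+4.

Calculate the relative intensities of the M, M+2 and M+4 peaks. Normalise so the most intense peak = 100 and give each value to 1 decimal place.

Expanding (0.7576 + 0.2424)^2:
P(M) = 0.7576^2 = 0.573958
P(M+2) = 2 × 0.7576^1 × 0.2424^1 = 0.367284
P(M+4) = 0.2424^2 = 0.058758
The M peak is largest (0.573958); scaling to 100 gives 100.0 : 64.0 : 10.2.

100.0 : 64.0 : 10.2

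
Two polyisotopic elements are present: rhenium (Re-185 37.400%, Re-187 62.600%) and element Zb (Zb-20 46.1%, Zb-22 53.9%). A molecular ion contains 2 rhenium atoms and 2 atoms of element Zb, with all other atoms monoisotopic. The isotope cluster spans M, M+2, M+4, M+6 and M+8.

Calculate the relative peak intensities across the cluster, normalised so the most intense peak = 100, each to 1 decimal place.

Rhenium pattern (n=2): 0.139876 : 0.468248 : 0.391876
Element Zb pattern (n=2): 0.212521 : 0.496958 : 0.290521
Convolve the two distributions (both contribute in 2-u steps):
  M: 0.139876×0.212521 = 0.029727
  M+2: 0.139876×0.496958 + 0.468248×0.212521 = 0.169025
  M+4: 0.139876×0.290521 + 0.468248×0.496958 + 0.391876×0.212521 = 0.356618
  M+6: 0.468248×0.290521 + 0.391876×0.496958 = 0.330782
  M+8: 0.391876×0.290521 = 0.113848
Scale to base peak (0.356618) = 100: 8.3 : 47.4 : 100.0 : 92.8 : 31.9

8.3 : 47.4 : 100.0 : 92.8 : 31.9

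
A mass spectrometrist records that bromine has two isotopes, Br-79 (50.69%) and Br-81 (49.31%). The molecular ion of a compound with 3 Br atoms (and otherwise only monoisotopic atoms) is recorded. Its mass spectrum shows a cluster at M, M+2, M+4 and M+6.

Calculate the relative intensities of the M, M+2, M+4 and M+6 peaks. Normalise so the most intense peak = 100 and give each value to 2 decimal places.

The 3 Br atoms are independent, so intensities follow the terms of (0.5069 + 0.4931)^3.
P(M) = 0.5069^3 = 0.130247
P(M+2) = 3 × 0.5069^2 × 0.4931^1 = 0.380103
P(M+4) = 3 × 0.5069^1 × 0.4931^2 = 0.369755
P(M+6) = 0.4931^3 = 0.119896
The M+2 peak is largest (0.380103); scaling to 100 gives 34.27 : 100.00 : 97.28 : 31.54.

34.27 : 100.00 : 97.28 : 31.54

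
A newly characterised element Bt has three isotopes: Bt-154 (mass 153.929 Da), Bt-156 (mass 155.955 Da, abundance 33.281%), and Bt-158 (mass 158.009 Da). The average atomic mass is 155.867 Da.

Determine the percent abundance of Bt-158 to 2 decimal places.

30.97%

The remaining 66.719% is split between Bt-154 (fraction x) and Bt-158 (fraction 0.66719 − x).
Substituting: 153.929x + 158.009(0.66719 − x) = 103.96361645
(153.929 − 158.009)x = -1.45840826  ⇒  x = 0.35745, y = 0.30974
Bt-154: 35.75%, Bt-158: 30.97%.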